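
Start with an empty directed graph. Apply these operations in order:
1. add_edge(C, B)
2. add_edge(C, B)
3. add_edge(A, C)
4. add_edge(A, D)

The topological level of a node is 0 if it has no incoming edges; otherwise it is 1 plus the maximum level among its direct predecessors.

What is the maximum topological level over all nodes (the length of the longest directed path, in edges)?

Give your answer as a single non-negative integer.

Answer: 2

Derivation:
Op 1: add_edge(C, B). Edges now: 1
Op 2: add_edge(C, B) (duplicate, no change). Edges now: 1
Op 3: add_edge(A, C). Edges now: 2
Op 4: add_edge(A, D). Edges now: 3
Compute levels (Kahn BFS):
  sources (in-degree 0): A
  process A: level=0
    A->C: in-degree(C)=0, level(C)=1, enqueue
    A->D: in-degree(D)=0, level(D)=1, enqueue
  process C: level=1
    C->B: in-degree(B)=0, level(B)=2, enqueue
  process D: level=1
  process B: level=2
All levels: A:0, B:2, C:1, D:1
max level = 2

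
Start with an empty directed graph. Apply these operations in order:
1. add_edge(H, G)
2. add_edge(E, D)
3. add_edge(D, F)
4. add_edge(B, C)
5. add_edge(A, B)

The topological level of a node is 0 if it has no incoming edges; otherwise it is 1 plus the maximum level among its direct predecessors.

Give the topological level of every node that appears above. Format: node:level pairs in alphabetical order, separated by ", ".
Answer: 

Op 1: add_edge(H, G). Edges now: 1
Op 2: add_edge(E, D). Edges now: 2
Op 3: add_edge(D, F). Edges now: 3
Op 4: add_edge(B, C). Edges now: 4
Op 5: add_edge(A, B). Edges now: 5
Compute levels (Kahn BFS):
  sources (in-degree 0): A, E, H
  process A: level=0
    A->B: in-degree(B)=0, level(B)=1, enqueue
  process E: level=0
    E->D: in-degree(D)=0, level(D)=1, enqueue
  process H: level=0
    H->G: in-degree(G)=0, level(G)=1, enqueue
  process B: level=1
    B->C: in-degree(C)=0, level(C)=2, enqueue
  process D: level=1
    D->F: in-degree(F)=0, level(F)=2, enqueue
  process G: level=1
  process C: level=2
  process F: level=2
All levels: A:0, B:1, C:2, D:1, E:0, F:2, G:1, H:0

Answer: A:0, B:1, C:2, D:1, E:0, F:2, G:1, H:0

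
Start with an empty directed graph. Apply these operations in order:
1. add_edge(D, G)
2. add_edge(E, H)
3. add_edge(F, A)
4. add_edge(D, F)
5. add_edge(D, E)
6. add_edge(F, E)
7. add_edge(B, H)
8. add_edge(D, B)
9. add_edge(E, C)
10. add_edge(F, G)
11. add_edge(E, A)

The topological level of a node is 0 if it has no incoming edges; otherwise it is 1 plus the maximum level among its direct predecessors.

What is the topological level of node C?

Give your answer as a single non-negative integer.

Op 1: add_edge(D, G). Edges now: 1
Op 2: add_edge(E, H). Edges now: 2
Op 3: add_edge(F, A). Edges now: 3
Op 4: add_edge(D, F). Edges now: 4
Op 5: add_edge(D, E). Edges now: 5
Op 6: add_edge(F, E). Edges now: 6
Op 7: add_edge(B, H). Edges now: 7
Op 8: add_edge(D, B). Edges now: 8
Op 9: add_edge(E, C). Edges now: 9
Op 10: add_edge(F, G). Edges now: 10
Op 11: add_edge(E, A). Edges now: 11
Compute levels (Kahn BFS):
  sources (in-degree 0): D
  process D: level=0
    D->B: in-degree(B)=0, level(B)=1, enqueue
    D->E: in-degree(E)=1, level(E)>=1
    D->F: in-degree(F)=0, level(F)=1, enqueue
    D->G: in-degree(G)=1, level(G)>=1
  process B: level=1
    B->H: in-degree(H)=1, level(H)>=2
  process F: level=1
    F->A: in-degree(A)=1, level(A)>=2
    F->E: in-degree(E)=0, level(E)=2, enqueue
    F->G: in-degree(G)=0, level(G)=2, enqueue
  process E: level=2
    E->A: in-degree(A)=0, level(A)=3, enqueue
    E->C: in-degree(C)=0, level(C)=3, enqueue
    E->H: in-degree(H)=0, level(H)=3, enqueue
  process G: level=2
  process A: level=3
  process C: level=3
  process H: level=3
All levels: A:3, B:1, C:3, D:0, E:2, F:1, G:2, H:3
level(C) = 3

Answer: 3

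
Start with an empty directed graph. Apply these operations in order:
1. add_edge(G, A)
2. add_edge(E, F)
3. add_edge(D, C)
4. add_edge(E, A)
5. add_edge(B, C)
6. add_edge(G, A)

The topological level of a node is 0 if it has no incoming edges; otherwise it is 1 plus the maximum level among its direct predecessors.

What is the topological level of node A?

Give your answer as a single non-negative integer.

Op 1: add_edge(G, A). Edges now: 1
Op 2: add_edge(E, F). Edges now: 2
Op 3: add_edge(D, C). Edges now: 3
Op 4: add_edge(E, A). Edges now: 4
Op 5: add_edge(B, C). Edges now: 5
Op 6: add_edge(G, A) (duplicate, no change). Edges now: 5
Compute levels (Kahn BFS):
  sources (in-degree 0): B, D, E, G
  process B: level=0
    B->C: in-degree(C)=1, level(C)>=1
  process D: level=0
    D->C: in-degree(C)=0, level(C)=1, enqueue
  process E: level=0
    E->A: in-degree(A)=1, level(A)>=1
    E->F: in-degree(F)=0, level(F)=1, enqueue
  process G: level=0
    G->A: in-degree(A)=0, level(A)=1, enqueue
  process C: level=1
  process F: level=1
  process A: level=1
All levels: A:1, B:0, C:1, D:0, E:0, F:1, G:0
level(A) = 1

Answer: 1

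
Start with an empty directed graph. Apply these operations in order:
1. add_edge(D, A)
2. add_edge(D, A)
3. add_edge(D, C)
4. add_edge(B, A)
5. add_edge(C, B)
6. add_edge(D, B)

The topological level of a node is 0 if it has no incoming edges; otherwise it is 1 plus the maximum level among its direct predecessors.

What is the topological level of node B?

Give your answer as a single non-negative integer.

Answer: 2

Derivation:
Op 1: add_edge(D, A). Edges now: 1
Op 2: add_edge(D, A) (duplicate, no change). Edges now: 1
Op 3: add_edge(D, C). Edges now: 2
Op 4: add_edge(B, A). Edges now: 3
Op 5: add_edge(C, B). Edges now: 4
Op 6: add_edge(D, B). Edges now: 5
Compute levels (Kahn BFS):
  sources (in-degree 0): D
  process D: level=0
    D->A: in-degree(A)=1, level(A)>=1
    D->B: in-degree(B)=1, level(B)>=1
    D->C: in-degree(C)=0, level(C)=1, enqueue
  process C: level=1
    C->B: in-degree(B)=0, level(B)=2, enqueue
  process B: level=2
    B->A: in-degree(A)=0, level(A)=3, enqueue
  process A: level=3
All levels: A:3, B:2, C:1, D:0
level(B) = 2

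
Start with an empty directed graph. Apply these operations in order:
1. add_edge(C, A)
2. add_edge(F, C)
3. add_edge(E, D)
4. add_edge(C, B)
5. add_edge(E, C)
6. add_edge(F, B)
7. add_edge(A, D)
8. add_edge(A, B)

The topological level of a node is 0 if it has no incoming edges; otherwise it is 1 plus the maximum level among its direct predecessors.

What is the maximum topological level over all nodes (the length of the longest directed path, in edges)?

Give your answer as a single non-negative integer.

Op 1: add_edge(C, A). Edges now: 1
Op 2: add_edge(F, C). Edges now: 2
Op 3: add_edge(E, D). Edges now: 3
Op 4: add_edge(C, B). Edges now: 4
Op 5: add_edge(E, C). Edges now: 5
Op 6: add_edge(F, B). Edges now: 6
Op 7: add_edge(A, D). Edges now: 7
Op 8: add_edge(A, B). Edges now: 8
Compute levels (Kahn BFS):
  sources (in-degree 0): E, F
  process E: level=0
    E->C: in-degree(C)=1, level(C)>=1
    E->D: in-degree(D)=1, level(D)>=1
  process F: level=0
    F->B: in-degree(B)=2, level(B)>=1
    F->C: in-degree(C)=0, level(C)=1, enqueue
  process C: level=1
    C->A: in-degree(A)=0, level(A)=2, enqueue
    C->B: in-degree(B)=1, level(B)>=2
  process A: level=2
    A->B: in-degree(B)=0, level(B)=3, enqueue
    A->D: in-degree(D)=0, level(D)=3, enqueue
  process B: level=3
  process D: level=3
All levels: A:2, B:3, C:1, D:3, E:0, F:0
max level = 3

Answer: 3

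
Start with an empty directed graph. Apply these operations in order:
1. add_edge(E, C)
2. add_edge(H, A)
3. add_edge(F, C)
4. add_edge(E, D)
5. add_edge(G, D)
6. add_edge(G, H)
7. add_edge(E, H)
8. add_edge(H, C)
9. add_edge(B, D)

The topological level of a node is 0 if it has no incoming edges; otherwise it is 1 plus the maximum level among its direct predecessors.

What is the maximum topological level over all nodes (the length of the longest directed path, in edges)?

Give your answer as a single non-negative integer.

Op 1: add_edge(E, C). Edges now: 1
Op 2: add_edge(H, A). Edges now: 2
Op 3: add_edge(F, C). Edges now: 3
Op 4: add_edge(E, D). Edges now: 4
Op 5: add_edge(G, D). Edges now: 5
Op 6: add_edge(G, H). Edges now: 6
Op 7: add_edge(E, H). Edges now: 7
Op 8: add_edge(H, C). Edges now: 8
Op 9: add_edge(B, D). Edges now: 9
Compute levels (Kahn BFS):
  sources (in-degree 0): B, E, F, G
  process B: level=0
    B->D: in-degree(D)=2, level(D)>=1
  process E: level=0
    E->C: in-degree(C)=2, level(C)>=1
    E->D: in-degree(D)=1, level(D)>=1
    E->H: in-degree(H)=1, level(H)>=1
  process F: level=0
    F->C: in-degree(C)=1, level(C)>=1
  process G: level=0
    G->D: in-degree(D)=0, level(D)=1, enqueue
    G->H: in-degree(H)=0, level(H)=1, enqueue
  process D: level=1
  process H: level=1
    H->A: in-degree(A)=0, level(A)=2, enqueue
    H->C: in-degree(C)=0, level(C)=2, enqueue
  process A: level=2
  process C: level=2
All levels: A:2, B:0, C:2, D:1, E:0, F:0, G:0, H:1
max level = 2

Answer: 2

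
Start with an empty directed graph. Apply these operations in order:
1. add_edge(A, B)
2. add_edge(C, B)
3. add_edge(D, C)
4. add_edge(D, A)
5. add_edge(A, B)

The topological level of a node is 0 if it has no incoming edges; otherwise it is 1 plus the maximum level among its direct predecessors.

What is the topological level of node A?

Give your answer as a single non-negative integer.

Op 1: add_edge(A, B). Edges now: 1
Op 2: add_edge(C, B). Edges now: 2
Op 3: add_edge(D, C). Edges now: 3
Op 4: add_edge(D, A). Edges now: 4
Op 5: add_edge(A, B) (duplicate, no change). Edges now: 4
Compute levels (Kahn BFS):
  sources (in-degree 0): D
  process D: level=0
    D->A: in-degree(A)=0, level(A)=1, enqueue
    D->C: in-degree(C)=0, level(C)=1, enqueue
  process A: level=1
    A->B: in-degree(B)=1, level(B)>=2
  process C: level=1
    C->B: in-degree(B)=0, level(B)=2, enqueue
  process B: level=2
All levels: A:1, B:2, C:1, D:0
level(A) = 1

Answer: 1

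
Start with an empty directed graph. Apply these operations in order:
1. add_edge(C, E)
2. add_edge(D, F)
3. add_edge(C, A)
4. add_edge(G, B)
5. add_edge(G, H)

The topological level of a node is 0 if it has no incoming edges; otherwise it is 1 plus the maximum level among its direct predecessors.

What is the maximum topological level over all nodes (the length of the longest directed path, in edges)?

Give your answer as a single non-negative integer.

Answer: 1

Derivation:
Op 1: add_edge(C, E). Edges now: 1
Op 2: add_edge(D, F). Edges now: 2
Op 3: add_edge(C, A). Edges now: 3
Op 4: add_edge(G, B). Edges now: 4
Op 5: add_edge(G, H). Edges now: 5
Compute levels (Kahn BFS):
  sources (in-degree 0): C, D, G
  process C: level=0
    C->A: in-degree(A)=0, level(A)=1, enqueue
    C->E: in-degree(E)=0, level(E)=1, enqueue
  process D: level=0
    D->F: in-degree(F)=0, level(F)=1, enqueue
  process G: level=0
    G->B: in-degree(B)=0, level(B)=1, enqueue
    G->H: in-degree(H)=0, level(H)=1, enqueue
  process A: level=1
  process E: level=1
  process F: level=1
  process B: level=1
  process H: level=1
All levels: A:1, B:1, C:0, D:0, E:1, F:1, G:0, H:1
max level = 1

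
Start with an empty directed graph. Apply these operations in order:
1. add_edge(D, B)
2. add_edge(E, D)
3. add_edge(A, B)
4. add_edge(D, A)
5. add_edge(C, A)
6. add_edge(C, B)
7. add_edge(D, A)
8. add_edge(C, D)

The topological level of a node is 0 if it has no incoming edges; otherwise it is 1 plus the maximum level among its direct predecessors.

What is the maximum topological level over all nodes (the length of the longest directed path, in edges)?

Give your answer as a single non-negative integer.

Answer: 3

Derivation:
Op 1: add_edge(D, B). Edges now: 1
Op 2: add_edge(E, D). Edges now: 2
Op 3: add_edge(A, B). Edges now: 3
Op 4: add_edge(D, A). Edges now: 4
Op 5: add_edge(C, A). Edges now: 5
Op 6: add_edge(C, B). Edges now: 6
Op 7: add_edge(D, A) (duplicate, no change). Edges now: 6
Op 8: add_edge(C, D). Edges now: 7
Compute levels (Kahn BFS):
  sources (in-degree 0): C, E
  process C: level=0
    C->A: in-degree(A)=1, level(A)>=1
    C->B: in-degree(B)=2, level(B)>=1
    C->D: in-degree(D)=1, level(D)>=1
  process E: level=0
    E->D: in-degree(D)=0, level(D)=1, enqueue
  process D: level=1
    D->A: in-degree(A)=0, level(A)=2, enqueue
    D->B: in-degree(B)=1, level(B)>=2
  process A: level=2
    A->B: in-degree(B)=0, level(B)=3, enqueue
  process B: level=3
All levels: A:2, B:3, C:0, D:1, E:0
max level = 3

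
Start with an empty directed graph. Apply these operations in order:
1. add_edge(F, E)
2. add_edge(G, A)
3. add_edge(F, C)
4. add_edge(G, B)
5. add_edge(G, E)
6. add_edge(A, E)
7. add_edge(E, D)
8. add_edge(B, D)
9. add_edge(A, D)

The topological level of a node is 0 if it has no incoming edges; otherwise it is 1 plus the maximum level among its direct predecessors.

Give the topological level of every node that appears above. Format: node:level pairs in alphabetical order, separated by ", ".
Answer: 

Answer: A:1, B:1, C:1, D:3, E:2, F:0, G:0

Derivation:
Op 1: add_edge(F, E). Edges now: 1
Op 2: add_edge(G, A). Edges now: 2
Op 3: add_edge(F, C). Edges now: 3
Op 4: add_edge(G, B). Edges now: 4
Op 5: add_edge(G, E). Edges now: 5
Op 6: add_edge(A, E). Edges now: 6
Op 7: add_edge(E, D). Edges now: 7
Op 8: add_edge(B, D). Edges now: 8
Op 9: add_edge(A, D). Edges now: 9
Compute levels (Kahn BFS):
  sources (in-degree 0): F, G
  process F: level=0
    F->C: in-degree(C)=0, level(C)=1, enqueue
    F->E: in-degree(E)=2, level(E)>=1
  process G: level=0
    G->A: in-degree(A)=0, level(A)=1, enqueue
    G->B: in-degree(B)=0, level(B)=1, enqueue
    G->E: in-degree(E)=1, level(E)>=1
  process C: level=1
  process A: level=1
    A->D: in-degree(D)=2, level(D)>=2
    A->E: in-degree(E)=0, level(E)=2, enqueue
  process B: level=1
    B->D: in-degree(D)=1, level(D)>=2
  process E: level=2
    E->D: in-degree(D)=0, level(D)=3, enqueue
  process D: level=3
All levels: A:1, B:1, C:1, D:3, E:2, F:0, G:0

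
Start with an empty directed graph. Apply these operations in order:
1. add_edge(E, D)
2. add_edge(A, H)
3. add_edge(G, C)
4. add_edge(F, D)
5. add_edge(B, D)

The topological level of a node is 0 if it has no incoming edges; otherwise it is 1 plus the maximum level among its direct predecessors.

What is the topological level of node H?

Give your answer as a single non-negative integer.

Op 1: add_edge(E, D). Edges now: 1
Op 2: add_edge(A, H). Edges now: 2
Op 3: add_edge(G, C). Edges now: 3
Op 4: add_edge(F, D). Edges now: 4
Op 5: add_edge(B, D). Edges now: 5
Compute levels (Kahn BFS):
  sources (in-degree 0): A, B, E, F, G
  process A: level=0
    A->H: in-degree(H)=0, level(H)=1, enqueue
  process B: level=0
    B->D: in-degree(D)=2, level(D)>=1
  process E: level=0
    E->D: in-degree(D)=1, level(D)>=1
  process F: level=0
    F->D: in-degree(D)=0, level(D)=1, enqueue
  process G: level=0
    G->C: in-degree(C)=0, level(C)=1, enqueue
  process H: level=1
  process D: level=1
  process C: level=1
All levels: A:0, B:0, C:1, D:1, E:0, F:0, G:0, H:1
level(H) = 1

Answer: 1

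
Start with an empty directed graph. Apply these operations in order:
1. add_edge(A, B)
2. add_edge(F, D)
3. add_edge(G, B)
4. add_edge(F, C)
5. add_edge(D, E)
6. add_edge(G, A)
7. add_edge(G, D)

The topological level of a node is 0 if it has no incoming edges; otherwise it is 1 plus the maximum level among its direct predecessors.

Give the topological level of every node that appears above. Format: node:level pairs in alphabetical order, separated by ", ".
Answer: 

Answer: A:1, B:2, C:1, D:1, E:2, F:0, G:0

Derivation:
Op 1: add_edge(A, B). Edges now: 1
Op 2: add_edge(F, D). Edges now: 2
Op 3: add_edge(G, B). Edges now: 3
Op 4: add_edge(F, C). Edges now: 4
Op 5: add_edge(D, E). Edges now: 5
Op 6: add_edge(G, A). Edges now: 6
Op 7: add_edge(G, D). Edges now: 7
Compute levels (Kahn BFS):
  sources (in-degree 0): F, G
  process F: level=0
    F->C: in-degree(C)=0, level(C)=1, enqueue
    F->D: in-degree(D)=1, level(D)>=1
  process G: level=0
    G->A: in-degree(A)=0, level(A)=1, enqueue
    G->B: in-degree(B)=1, level(B)>=1
    G->D: in-degree(D)=0, level(D)=1, enqueue
  process C: level=1
  process A: level=1
    A->B: in-degree(B)=0, level(B)=2, enqueue
  process D: level=1
    D->E: in-degree(E)=0, level(E)=2, enqueue
  process B: level=2
  process E: level=2
All levels: A:1, B:2, C:1, D:1, E:2, F:0, G:0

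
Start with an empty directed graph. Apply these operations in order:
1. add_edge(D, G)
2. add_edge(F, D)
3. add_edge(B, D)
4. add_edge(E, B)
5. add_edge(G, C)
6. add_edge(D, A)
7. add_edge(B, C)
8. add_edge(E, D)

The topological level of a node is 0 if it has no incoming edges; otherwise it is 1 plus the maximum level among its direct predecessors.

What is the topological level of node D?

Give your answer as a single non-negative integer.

Answer: 2

Derivation:
Op 1: add_edge(D, G). Edges now: 1
Op 2: add_edge(F, D). Edges now: 2
Op 3: add_edge(B, D). Edges now: 3
Op 4: add_edge(E, B). Edges now: 4
Op 5: add_edge(G, C). Edges now: 5
Op 6: add_edge(D, A). Edges now: 6
Op 7: add_edge(B, C). Edges now: 7
Op 8: add_edge(E, D). Edges now: 8
Compute levels (Kahn BFS):
  sources (in-degree 0): E, F
  process E: level=0
    E->B: in-degree(B)=0, level(B)=1, enqueue
    E->D: in-degree(D)=2, level(D)>=1
  process F: level=0
    F->D: in-degree(D)=1, level(D)>=1
  process B: level=1
    B->C: in-degree(C)=1, level(C)>=2
    B->D: in-degree(D)=0, level(D)=2, enqueue
  process D: level=2
    D->A: in-degree(A)=0, level(A)=3, enqueue
    D->G: in-degree(G)=0, level(G)=3, enqueue
  process A: level=3
  process G: level=3
    G->C: in-degree(C)=0, level(C)=4, enqueue
  process C: level=4
All levels: A:3, B:1, C:4, D:2, E:0, F:0, G:3
level(D) = 2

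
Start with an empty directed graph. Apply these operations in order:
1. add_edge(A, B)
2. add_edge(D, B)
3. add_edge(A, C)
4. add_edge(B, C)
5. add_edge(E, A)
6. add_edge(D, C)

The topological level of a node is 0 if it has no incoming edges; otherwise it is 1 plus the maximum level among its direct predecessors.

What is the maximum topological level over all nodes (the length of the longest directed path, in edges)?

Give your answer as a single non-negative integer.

Op 1: add_edge(A, B). Edges now: 1
Op 2: add_edge(D, B). Edges now: 2
Op 3: add_edge(A, C). Edges now: 3
Op 4: add_edge(B, C). Edges now: 4
Op 5: add_edge(E, A). Edges now: 5
Op 6: add_edge(D, C). Edges now: 6
Compute levels (Kahn BFS):
  sources (in-degree 0): D, E
  process D: level=0
    D->B: in-degree(B)=1, level(B)>=1
    D->C: in-degree(C)=2, level(C)>=1
  process E: level=0
    E->A: in-degree(A)=0, level(A)=1, enqueue
  process A: level=1
    A->B: in-degree(B)=0, level(B)=2, enqueue
    A->C: in-degree(C)=1, level(C)>=2
  process B: level=2
    B->C: in-degree(C)=0, level(C)=3, enqueue
  process C: level=3
All levels: A:1, B:2, C:3, D:0, E:0
max level = 3

Answer: 3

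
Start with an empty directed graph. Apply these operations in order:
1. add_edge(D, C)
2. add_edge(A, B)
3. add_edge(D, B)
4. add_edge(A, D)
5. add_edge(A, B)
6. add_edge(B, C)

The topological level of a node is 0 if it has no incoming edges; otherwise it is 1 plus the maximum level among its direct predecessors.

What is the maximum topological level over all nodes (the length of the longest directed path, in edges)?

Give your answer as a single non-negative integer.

Op 1: add_edge(D, C). Edges now: 1
Op 2: add_edge(A, B). Edges now: 2
Op 3: add_edge(D, B). Edges now: 3
Op 4: add_edge(A, D). Edges now: 4
Op 5: add_edge(A, B) (duplicate, no change). Edges now: 4
Op 6: add_edge(B, C). Edges now: 5
Compute levels (Kahn BFS):
  sources (in-degree 0): A
  process A: level=0
    A->B: in-degree(B)=1, level(B)>=1
    A->D: in-degree(D)=0, level(D)=1, enqueue
  process D: level=1
    D->B: in-degree(B)=0, level(B)=2, enqueue
    D->C: in-degree(C)=1, level(C)>=2
  process B: level=2
    B->C: in-degree(C)=0, level(C)=3, enqueue
  process C: level=3
All levels: A:0, B:2, C:3, D:1
max level = 3

Answer: 3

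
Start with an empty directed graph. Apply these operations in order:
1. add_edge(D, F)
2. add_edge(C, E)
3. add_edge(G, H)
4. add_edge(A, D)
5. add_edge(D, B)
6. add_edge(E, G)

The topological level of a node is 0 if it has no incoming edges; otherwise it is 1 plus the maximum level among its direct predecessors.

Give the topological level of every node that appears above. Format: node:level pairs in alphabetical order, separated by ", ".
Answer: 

Answer: A:0, B:2, C:0, D:1, E:1, F:2, G:2, H:3

Derivation:
Op 1: add_edge(D, F). Edges now: 1
Op 2: add_edge(C, E). Edges now: 2
Op 3: add_edge(G, H). Edges now: 3
Op 4: add_edge(A, D). Edges now: 4
Op 5: add_edge(D, B). Edges now: 5
Op 6: add_edge(E, G). Edges now: 6
Compute levels (Kahn BFS):
  sources (in-degree 0): A, C
  process A: level=0
    A->D: in-degree(D)=0, level(D)=1, enqueue
  process C: level=0
    C->E: in-degree(E)=0, level(E)=1, enqueue
  process D: level=1
    D->B: in-degree(B)=0, level(B)=2, enqueue
    D->F: in-degree(F)=0, level(F)=2, enqueue
  process E: level=1
    E->G: in-degree(G)=0, level(G)=2, enqueue
  process B: level=2
  process F: level=2
  process G: level=2
    G->H: in-degree(H)=0, level(H)=3, enqueue
  process H: level=3
All levels: A:0, B:2, C:0, D:1, E:1, F:2, G:2, H:3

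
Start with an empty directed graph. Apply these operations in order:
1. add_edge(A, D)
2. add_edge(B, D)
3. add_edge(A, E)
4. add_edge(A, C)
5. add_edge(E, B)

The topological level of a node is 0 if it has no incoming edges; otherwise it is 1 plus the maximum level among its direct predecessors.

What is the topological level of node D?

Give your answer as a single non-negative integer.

Op 1: add_edge(A, D). Edges now: 1
Op 2: add_edge(B, D). Edges now: 2
Op 3: add_edge(A, E). Edges now: 3
Op 4: add_edge(A, C). Edges now: 4
Op 5: add_edge(E, B). Edges now: 5
Compute levels (Kahn BFS):
  sources (in-degree 0): A
  process A: level=0
    A->C: in-degree(C)=0, level(C)=1, enqueue
    A->D: in-degree(D)=1, level(D)>=1
    A->E: in-degree(E)=0, level(E)=1, enqueue
  process C: level=1
  process E: level=1
    E->B: in-degree(B)=0, level(B)=2, enqueue
  process B: level=2
    B->D: in-degree(D)=0, level(D)=3, enqueue
  process D: level=3
All levels: A:0, B:2, C:1, D:3, E:1
level(D) = 3

Answer: 3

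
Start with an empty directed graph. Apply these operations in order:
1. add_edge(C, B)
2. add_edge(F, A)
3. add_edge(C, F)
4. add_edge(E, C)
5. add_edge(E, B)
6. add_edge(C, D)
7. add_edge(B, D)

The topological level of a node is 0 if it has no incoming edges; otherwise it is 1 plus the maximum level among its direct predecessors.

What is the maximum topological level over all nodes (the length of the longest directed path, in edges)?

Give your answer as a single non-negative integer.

Answer: 3

Derivation:
Op 1: add_edge(C, B). Edges now: 1
Op 2: add_edge(F, A). Edges now: 2
Op 3: add_edge(C, F). Edges now: 3
Op 4: add_edge(E, C). Edges now: 4
Op 5: add_edge(E, B). Edges now: 5
Op 6: add_edge(C, D). Edges now: 6
Op 7: add_edge(B, D). Edges now: 7
Compute levels (Kahn BFS):
  sources (in-degree 0): E
  process E: level=0
    E->B: in-degree(B)=1, level(B)>=1
    E->C: in-degree(C)=0, level(C)=1, enqueue
  process C: level=1
    C->B: in-degree(B)=0, level(B)=2, enqueue
    C->D: in-degree(D)=1, level(D)>=2
    C->F: in-degree(F)=0, level(F)=2, enqueue
  process B: level=2
    B->D: in-degree(D)=0, level(D)=3, enqueue
  process F: level=2
    F->A: in-degree(A)=0, level(A)=3, enqueue
  process D: level=3
  process A: level=3
All levels: A:3, B:2, C:1, D:3, E:0, F:2
max level = 3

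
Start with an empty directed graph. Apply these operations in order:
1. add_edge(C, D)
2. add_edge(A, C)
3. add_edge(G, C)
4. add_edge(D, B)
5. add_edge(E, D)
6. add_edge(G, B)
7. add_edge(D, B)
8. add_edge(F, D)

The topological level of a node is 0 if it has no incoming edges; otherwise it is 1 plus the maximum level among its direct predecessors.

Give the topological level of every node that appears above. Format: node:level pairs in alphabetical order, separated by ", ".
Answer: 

Op 1: add_edge(C, D). Edges now: 1
Op 2: add_edge(A, C). Edges now: 2
Op 3: add_edge(G, C). Edges now: 3
Op 4: add_edge(D, B). Edges now: 4
Op 5: add_edge(E, D). Edges now: 5
Op 6: add_edge(G, B). Edges now: 6
Op 7: add_edge(D, B) (duplicate, no change). Edges now: 6
Op 8: add_edge(F, D). Edges now: 7
Compute levels (Kahn BFS):
  sources (in-degree 0): A, E, F, G
  process A: level=0
    A->C: in-degree(C)=1, level(C)>=1
  process E: level=0
    E->D: in-degree(D)=2, level(D)>=1
  process F: level=0
    F->D: in-degree(D)=1, level(D)>=1
  process G: level=0
    G->B: in-degree(B)=1, level(B)>=1
    G->C: in-degree(C)=0, level(C)=1, enqueue
  process C: level=1
    C->D: in-degree(D)=0, level(D)=2, enqueue
  process D: level=2
    D->B: in-degree(B)=0, level(B)=3, enqueue
  process B: level=3
All levels: A:0, B:3, C:1, D:2, E:0, F:0, G:0

Answer: A:0, B:3, C:1, D:2, E:0, F:0, G:0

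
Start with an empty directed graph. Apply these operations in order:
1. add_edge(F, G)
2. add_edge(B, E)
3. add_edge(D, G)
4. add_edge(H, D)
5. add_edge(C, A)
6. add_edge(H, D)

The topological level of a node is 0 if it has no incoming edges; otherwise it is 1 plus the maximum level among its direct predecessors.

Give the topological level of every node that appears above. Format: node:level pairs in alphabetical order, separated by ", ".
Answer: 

Op 1: add_edge(F, G). Edges now: 1
Op 2: add_edge(B, E). Edges now: 2
Op 3: add_edge(D, G). Edges now: 3
Op 4: add_edge(H, D). Edges now: 4
Op 5: add_edge(C, A). Edges now: 5
Op 6: add_edge(H, D) (duplicate, no change). Edges now: 5
Compute levels (Kahn BFS):
  sources (in-degree 0): B, C, F, H
  process B: level=0
    B->E: in-degree(E)=0, level(E)=1, enqueue
  process C: level=0
    C->A: in-degree(A)=0, level(A)=1, enqueue
  process F: level=0
    F->G: in-degree(G)=1, level(G)>=1
  process H: level=0
    H->D: in-degree(D)=0, level(D)=1, enqueue
  process E: level=1
  process A: level=1
  process D: level=1
    D->G: in-degree(G)=0, level(G)=2, enqueue
  process G: level=2
All levels: A:1, B:0, C:0, D:1, E:1, F:0, G:2, H:0

Answer: A:1, B:0, C:0, D:1, E:1, F:0, G:2, H:0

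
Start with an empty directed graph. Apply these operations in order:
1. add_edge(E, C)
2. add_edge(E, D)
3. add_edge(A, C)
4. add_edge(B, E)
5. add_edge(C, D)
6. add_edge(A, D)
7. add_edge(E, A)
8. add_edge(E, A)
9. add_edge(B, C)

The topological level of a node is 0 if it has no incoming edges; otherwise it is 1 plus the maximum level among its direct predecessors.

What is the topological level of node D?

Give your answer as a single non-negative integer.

Answer: 4

Derivation:
Op 1: add_edge(E, C). Edges now: 1
Op 2: add_edge(E, D). Edges now: 2
Op 3: add_edge(A, C). Edges now: 3
Op 4: add_edge(B, E). Edges now: 4
Op 5: add_edge(C, D). Edges now: 5
Op 6: add_edge(A, D). Edges now: 6
Op 7: add_edge(E, A). Edges now: 7
Op 8: add_edge(E, A) (duplicate, no change). Edges now: 7
Op 9: add_edge(B, C). Edges now: 8
Compute levels (Kahn BFS):
  sources (in-degree 0): B
  process B: level=0
    B->C: in-degree(C)=2, level(C)>=1
    B->E: in-degree(E)=0, level(E)=1, enqueue
  process E: level=1
    E->A: in-degree(A)=0, level(A)=2, enqueue
    E->C: in-degree(C)=1, level(C)>=2
    E->D: in-degree(D)=2, level(D)>=2
  process A: level=2
    A->C: in-degree(C)=0, level(C)=3, enqueue
    A->D: in-degree(D)=1, level(D)>=3
  process C: level=3
    C->D: in-degree(D)=0, level(D)=4, enqueue
  process D: level=4
All levels: A:2, B:0, C:3, D:4, E:1
level(D) = 4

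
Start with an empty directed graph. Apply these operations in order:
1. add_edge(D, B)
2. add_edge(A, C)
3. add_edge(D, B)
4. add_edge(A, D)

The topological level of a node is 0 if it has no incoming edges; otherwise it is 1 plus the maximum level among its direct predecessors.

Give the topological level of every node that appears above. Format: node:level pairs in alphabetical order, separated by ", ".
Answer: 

Answer: A:0, B:2, C:1, D:1

Derivation:
Op 1: add_edge(D, B). Edges now: 1
Op 2: add_edge(A, C). Edges now: 2
Op 3: add_edge(D, B) (duplicate, no change). Edges now: 2
Op 4: add_edge(A, D). Edges now: 3
Compute levels (Kahn BFS):
  sources (in-degree 0): A
  process A: level=0
    A->C: in-degree(C)=0, level(C)=1, enqueue
    A->D: in-degree(D)=0, level(D)=1, enqueue
  process C: level=1
  process D: level=1
    D->B: in-degree(B)=0, level(B)=2, enqueue
  process B: level=2
All levels: A:0, B:2, C:1, D:1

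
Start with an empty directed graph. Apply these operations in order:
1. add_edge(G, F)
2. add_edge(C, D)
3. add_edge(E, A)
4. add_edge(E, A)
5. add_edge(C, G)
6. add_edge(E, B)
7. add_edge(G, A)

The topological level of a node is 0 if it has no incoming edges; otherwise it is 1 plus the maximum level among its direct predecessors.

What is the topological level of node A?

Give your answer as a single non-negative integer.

Answer: 2

Derivation:
Op 1: add_edge(G, F). Edges now: 1
Op 2: add_edge(C, D). Edges now: 2
Op 3: add_edge(E, A). Edges now: 3
Op 4: add_edge(E, A) (duplicate, no change). Edges now: 3
Op 5: add_edge(C, G). Edges now: 4
Op 6: add_edge(E, B). Edges now: 5
Op 7: add_edge(G, A). Edges now: 6
Compute levels (Kahn BFS):
  sources (in-degree 0): C, E
  process C: level=0
    C->D: in-degree(D)=0, level(D)=1, enqueue
    C->G: in-degree(G)=0, level(G)=1, enqueue
  process E: level=0
    E->A: in-degree(A)=1, level(A)>=1
    E->B: in-degree(B)=0, level(B)=1, enqueue
  process D: level=1
  process G: level=1
    G->A: in-degree(A)=0, level(A)=2, enqueue
    G->F: in-degree(F)=0, level(F)=2, enqueue
  process B: level=1
  process A: level=2
  process F: level=2
All levels: A:2, B:1, C:0, D:1, E:0, F:2, G:1
level(A) = 2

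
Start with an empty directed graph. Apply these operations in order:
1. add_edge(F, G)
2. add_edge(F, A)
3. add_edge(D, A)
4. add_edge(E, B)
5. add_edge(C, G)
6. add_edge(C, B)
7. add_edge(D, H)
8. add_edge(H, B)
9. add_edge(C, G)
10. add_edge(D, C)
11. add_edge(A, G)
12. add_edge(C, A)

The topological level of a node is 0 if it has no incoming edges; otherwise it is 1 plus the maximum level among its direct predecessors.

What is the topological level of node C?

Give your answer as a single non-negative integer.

Answer: 1

Derivation:
Op 1: add_edge(F, G). Edges now: 1
Op 2: add_edge(F, A). Edges now: 2
Op 3: add_edge(D, A). Edges now: 3
Op 4: add_edge(E, B). Edges now: 4
Op 5: add_edge(C, G). Edges now: 5
Op 6: add_edge(C, B). Edges now: 6
Op 7: add_edge(D, H). Edges now: 7
Op 8: add_edge(H, B). Edges now: 8
Op 9: add_edge(C, G) (duplicate, no change). Edges now: 8
Op 10: add_edge(D, C). Edges now: 9
Op 11: add_edge(A, G). Edges now: 10
Op 12: add_edge(C, A). Edges now: 11
Compute levels (Kahn BFS):
  sources (in-degree 0): D, E, F
  process D: level=0
    D->A: in-degree(A)=2, level(A)>=1
    D->C: in-degree(C)=0, level(C)=1, enqueue
    D->H: in-degree(H)=0, level(H)=1, enqueue
  process E: level=0
    E->B: in-degree(B)=2, level(B)>=1
  process F: level=0
    F->A: in-degree(A)=1, level(A)>=1
    F->G: in-degree(G)=2, level(G)>=1
  process C: level=1
    C->A: in-degree(A)=0, level(A)=2, enqueue
    C->B: in-degree(B)=1, level(B)>=2
    C->G: in-degree(G)=1, level(G)>=2
  process H: level=1
    H->B: in-degree(B)=0, level(B)=2, enqueue
  process A: level=2
    A->G: in-degree(G)=0, level(G)=3, enqueue
  process B: level=2
  process G: level=3
All levels: A:2, B:2, C:1, D:0, E:0, F:0, G:3, H:1
level(C) = 1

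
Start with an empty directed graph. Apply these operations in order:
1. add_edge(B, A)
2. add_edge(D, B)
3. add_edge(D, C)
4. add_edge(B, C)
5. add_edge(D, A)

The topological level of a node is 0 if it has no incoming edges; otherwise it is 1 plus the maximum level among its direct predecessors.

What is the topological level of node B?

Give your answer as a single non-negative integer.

Op 1: add_edge(B, A). Edges now: 1
Op 2: add_edge(D, B). Edges now: 2
Op 3: add_edge(D, C). Edges now: 3
Op 4: add_edge(B, C). Edges now: 4
Op 5: add_edge(D, A). Edges now: 5
Compute levels (Kahn BFS):
  sources (in-degree 0): D
  process D: level=0
    D->A: in-degree(A)=1, level(A)>=1
    D->B: in-degree(B)=0, level(B)=1, enqueue
    D->C: in-degree(C)=1, level(C)>=1
  process B: level=1
    B->A: in-degree(A)=0, level(A)=2, enqueue
    B->C: in-degree(C)=0, level(C)=2, enqueue
  process A: level=2
  process C: level=2
All levels: A:2, B:1, C:2, D:0
level(B) = 1

Answer: 1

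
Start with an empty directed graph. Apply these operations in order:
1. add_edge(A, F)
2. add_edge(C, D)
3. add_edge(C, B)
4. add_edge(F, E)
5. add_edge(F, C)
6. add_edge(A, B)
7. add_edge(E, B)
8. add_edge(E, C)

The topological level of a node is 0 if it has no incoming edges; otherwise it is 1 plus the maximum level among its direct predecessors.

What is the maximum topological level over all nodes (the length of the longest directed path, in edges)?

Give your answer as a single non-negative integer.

Answer: 4

Derivation:
Op 1: add_edge(A, F). Edges now: 1
Op 2: add_edge(C, D). Edges now: 2
Op 3: add_edge(C, B). Edges now: 3
Op 4: add_edge(F, E). Edges now: 4
Op 5: add_edge(F, C). Edges now: 5
Op 6: add_edge(A, B). Edges now: 6
Op 7: add_edge(E, B). Edges now: 7
Op 8: add_edge(E, C). Edges now: 8
Compute levels (Kahn BFS):
  sources (in-degree 0): A
  process A: level=0
    A->B: in-degree(B)=2, level(B)>=1
    A->F: in-degree(F)=0, level(F)=1, enqueue
  process F: level=1
    F->C: in-degree(C)=1, level(C)>=2
    F->E: in-degree(E)=0, level(E)=2, enqueue
  process E: level=2
    E->B: in-degree(B)=1, level(B)>=3
    E->C: in-degree(C)=0, level(C)=3, enqueue
  process C: level=3
    C->B: in-degree(B)=0, level(B)=4, enqueue
    C->D: in-degree(D)=0, level(D)=4, enqueue
  process B: level=4
  process D: level=4
All levels: A:0, B:4, C:3, D:4, E:2, F:1
max level = 4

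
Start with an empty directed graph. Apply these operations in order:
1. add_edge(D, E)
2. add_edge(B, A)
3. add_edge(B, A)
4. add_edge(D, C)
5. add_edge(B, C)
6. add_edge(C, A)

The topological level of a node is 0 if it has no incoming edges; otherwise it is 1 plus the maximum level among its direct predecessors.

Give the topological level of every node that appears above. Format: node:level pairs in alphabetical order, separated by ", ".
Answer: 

Op 1: add_edge(D, E). Edges now: 1
Op 2: add_edge(B, A). Edges now: 2
Op 3: add_edge(B, A) (duplicate, no change). Edges now: 2
Op 4: add_edge(D, C). Edges now: 3
Op 5: add_edge(B, C). Edges now: 4
Op 6: add_edge(C, A). Edges now: 5
Compute levels (Kahn BFS):
  sources (in-degree 0): B, D
  process B: level=0
    B->A: in-degree(A)=1, level(A)>=1
    B->C: in-degree(C)=1, level(C)>=1
  process D: level=0
    D->C: in-degree(C)=0, level(C)=1, enqueue
    D->E: in-degree(E)=0, level(E)=1, enqueue
  process C: level=1
    C->A: in-degree(A)=0, level(A)=2, enqueue
  process E: level=1
  process A: level=2
All levels: A:2, B:0, C:1, D:0, E:1

Answer: A:2, B:0, C:1, D:0, E:1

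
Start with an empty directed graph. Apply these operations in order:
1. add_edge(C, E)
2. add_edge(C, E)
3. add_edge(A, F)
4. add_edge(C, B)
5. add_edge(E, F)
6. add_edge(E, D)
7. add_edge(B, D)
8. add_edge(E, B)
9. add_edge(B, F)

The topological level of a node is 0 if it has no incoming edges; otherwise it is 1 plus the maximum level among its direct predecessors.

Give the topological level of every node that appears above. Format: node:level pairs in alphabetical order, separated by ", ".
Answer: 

Answer: A:0, B:2, C:0, D:3, E:1, F:3

Derivation:
Op 1: add_edge(C, E). Edges now: 1
Op 2: add_edge(C, E) (duplicate, no change). Edges now: 1
Op 3: add_edge(A, F). Edges now: 2
Op 4: add_edge(C, B). Edges now: 3
Op 5: add_edge(E, F). Edges now: 4
Op 6: add_edge(E, D). Edges now: 5
Op 7: add_edge(B, D). Edges now: 6
Op 8: add_edge(E, B). Edges now: 7
Op 9: add_edge(B, F). Edges now: 8
Compute levels (Kahn BFS):
  sources (in-degree 0): A, C
  process A: level=0
    A->F: in-degree(F)=2, level(F)>=1
  process C: level=0
    C->B: in-degree(B)=1, level(B)>=1
    C->E: in-degree(E)=0, level(E)=1, enqueue
  process E: level=1
    E->B: in-degree(B)=0, level(B)=2, enqueue
    E->D: in-degree(D)=1, level(D)>=2
    E->F: in-degree(F)=1, level(F)>=2
  process B: level=2
    B->D: in-degree(D)=0, level(D)=3, enqueue
    B->F: in-degree(F)=0, level(F)=3, enqueue
  process D: level=3
  process F: level=3
All levels: A:0, B:2, C:0, D:3, E:1, F:3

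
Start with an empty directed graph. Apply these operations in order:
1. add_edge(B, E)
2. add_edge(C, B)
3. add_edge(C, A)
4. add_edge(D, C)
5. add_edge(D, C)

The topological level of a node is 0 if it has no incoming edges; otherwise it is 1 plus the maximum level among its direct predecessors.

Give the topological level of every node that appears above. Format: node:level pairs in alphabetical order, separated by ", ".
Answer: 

Answer: A:2, B:2, C:1, D:0, E:3

Derivation:
Op 1: add_edge(B, E). Edges now: 1
Op 2: add_edge(C, B). Edges now: 2
Op 3: add_edge(C, A). Edges now: 3
Op 4: add_edge(D, C). Edges now: 4
Op 5: add_edge(D, C) (duplicate, no change). Edges now: 4
Compute levels (Kahn BFS):
  sources (in-degree 0): D
  process D: level=0
    D->C: in-degree(C)=0, level(C)=1, enqueue
  process C: level=1
    C->A: in-degree(A)=0, level(A)=2, enqueue
    C->B: in-degree(B)=0, level(B)=2, enqueue
  process A: level=2
  process B: level=2
    B->E: in-degree(E)=0, level(E)=3, enqueue
  process E: level=3
All levels: A:2, B:2, C:1, D:0, E:3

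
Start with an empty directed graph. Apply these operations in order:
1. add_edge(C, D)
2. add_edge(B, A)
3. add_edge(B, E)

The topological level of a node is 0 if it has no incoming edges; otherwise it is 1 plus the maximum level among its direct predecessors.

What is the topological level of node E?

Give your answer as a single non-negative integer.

Answer: 1

Derivation:
Op 1: add_edge(C, D). Edges now: 1
Op 2: add_edge(B, A). Edges now: 2
Op 3: add_edge(B, E). Edges now: 3
Compute levels (Kahn BFS):
  sources (in-degree 0): B, C
  process B: level=0
    B->A: in-degree(A)=0, level(A)=1, enqueue
    B->E: in-degree(E)=0, level(E)=1, enqueue
  process C: level=0
    C->D: in-degree(D)=0, level(D)=1, enqueue
  process A: level=1
  process E: level=1
  process D: level=1
All levels: A:1, B:0, C:0, D:1, E:1
level(E) = 1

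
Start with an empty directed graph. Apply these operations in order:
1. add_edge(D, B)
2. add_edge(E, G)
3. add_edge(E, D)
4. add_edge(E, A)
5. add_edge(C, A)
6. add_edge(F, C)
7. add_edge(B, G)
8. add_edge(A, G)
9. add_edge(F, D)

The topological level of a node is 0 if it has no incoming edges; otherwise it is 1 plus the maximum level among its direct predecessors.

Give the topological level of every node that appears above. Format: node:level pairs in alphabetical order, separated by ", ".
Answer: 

Op 1: add_edge(D, B). Edges now: 1
Op 2: add_edge(E, G). Edges now: 2
Op 3: add_edge(E, D). Edges now: 3
Op 4: add_edge(E, A). Edges now: 4
Op 5: add_edge(C, A). Edges now: 5
Op 6: add_edge(F, C). Edges now: 6
Op 7: add_edge(B, G). Edges now: 7
Op 8: add_edge(A, G). Edges now: 8
Op 9: add_edge(F, D). Edges now: 9
Compute levels (Kahn BFS):
  sources (in-degree 0): E, F
  process E: level=0
    E->A: in-degree(A)=1, level(A)>=1
    E->D: in-degree(D)=1, level(D)>=1
    E->G: in-degree(G)=2, level(G)>=1
  process F: level=0
    F->C: in-degree(C)=0, level(C)=1, enqueue
    F->D: in-degree(D)=0, level(D)=1, enqueue
  process C: level=1
    C->A: in-degree(A)=0, level(A)=2, enqueue
  process D: level=1
    D->B: in-degree(B)=0, level(B)=2, enqueue
  process A: level=2
    A->G: in-degree(G)=1, level(G)>=3
  process B: level=2
    B->G: in-degree(G)=0, level(G)=3, enqueue
  process G: level=3
All levels: A:2, B:2, C:1, D:1, E:0, F:0, G:3

Answer: A:2, B:2, C:1, D:1, E:0, F:0, G:3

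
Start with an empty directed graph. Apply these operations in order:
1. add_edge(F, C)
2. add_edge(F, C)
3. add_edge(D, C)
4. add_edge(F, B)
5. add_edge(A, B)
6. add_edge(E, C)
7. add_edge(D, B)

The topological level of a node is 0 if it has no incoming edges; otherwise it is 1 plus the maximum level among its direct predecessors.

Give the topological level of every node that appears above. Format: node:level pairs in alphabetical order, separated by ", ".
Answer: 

Answer: A:0, B:1, C:1, D:0, E:0, F:0

Derivation:
Op 1: add_edge(F, C). Edges now: 1
Op 2: add_edge(F, C) (duplicate, no change). Edges now: 1
Op 3: add_edge(D, C). Edges now: 2
Op 4: add_edge(F, B). Edges now: 3
Op 5: add_edge(A, B). Edges now: 4
Op 6: add_edge(E, C). Edges now: 5
Op 7: add_edge(D, B). Edges now: 6
Compute levels (Kahn BFS):
  sources (in-degree 0): A, D, E, F
  process A: level=0
    A->B: in-degree(B)=2, level(B)>=1
  process D: level=0
    D->B: in-degree(B)=1, level(B)>=1
    D->C: in-degree(C)=2, level(C)>=1
  process E: level=0
    E->C: in-degree(C)=1, level(C)>=1
  process F: level=0
    F->B: in-degree(B)=0, level(B)=1, enqueue
    F->C: in-degree(C)=0, level(C)=1, enqueue
  process B: level=1
  process C: level=1
All levels: A:0, B:1, C:1, D:0, E:0, F:0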